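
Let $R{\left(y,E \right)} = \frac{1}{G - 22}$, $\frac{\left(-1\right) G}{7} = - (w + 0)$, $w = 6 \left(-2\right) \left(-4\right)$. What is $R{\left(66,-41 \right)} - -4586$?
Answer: $\frac{1440005}{314} \approx 4586.0$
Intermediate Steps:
$w = 48$ ($w = \left(-12\right) \left(-4\right) = 48$)
$G = 336$ ($G = - 7 \left(- (48 + 0)\right) = - 7 \left(\left(-1\right) 48\right) = \left(-7\right) \left(-48\right) = 336$)
$R{\left(y,E \right)} = \frac{1}{314}$ ($R{\left(y,E \right)} = \frac{1}{336 - 22} = \frac{1}{314}$)
$R{\left(66,-41 \right)} - -4586 = \frac{1}{314} - -4586 = \frac{1}{314} + 4586 = \frac{1440005}{314}$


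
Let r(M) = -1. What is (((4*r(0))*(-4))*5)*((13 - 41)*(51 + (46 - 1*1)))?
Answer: -215040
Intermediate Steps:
(((4*r(0))*(-4))*5)*((13 - 41)*(51 + (46 - 1*1))) = (((4*(-1))*(-4))*5)*((13 - 41)*(51 + (46 - 1*1))) = (-4*(-4)*5)*(-28*(51 + (46 - 1))) = (16*5)*(-28*(51 + 45)) = 80*(-28*96) = 80*(-2688) = -215040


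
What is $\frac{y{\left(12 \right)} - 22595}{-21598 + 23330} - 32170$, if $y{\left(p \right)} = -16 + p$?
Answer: $- \frac{55741039}{1732} \approx -32183.0$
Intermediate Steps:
$\frac{y{\left(12 \right)} - 22595}{-21598 + 23330} - 32170 = \frac{\left(-16 + 12\right) - 22595}{-21598 + 23330} - 32170 = \frac{-4 - 22595}{1732} - 32170 = \left(-22599\right) \frac{1}{1732} - 32170 = - \frac{22599}{1732} - 32170 = - \frac{55741039}{1732}$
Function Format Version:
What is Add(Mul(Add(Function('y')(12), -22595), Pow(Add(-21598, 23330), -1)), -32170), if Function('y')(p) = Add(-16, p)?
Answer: Rational(-55741039, 1732) ≈ -32183.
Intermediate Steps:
Add(Mul(Add(Function('y')(12), -22595), Pow(Add(-21598, 23330), -1)), -32170) = Add(Mul(Add(Add(-16, 12), -22595), Pow(Add(-21598, 23330), -1)), -32170) = Add(Mul(Add(-4, -22595), Pow(1732, -1)), -32170) = Add(Mul(-22599, Rational(1, 1732)), -32170) = Add(Rational(-22599, 1732), -32170) = Rational(-55741039, 1732)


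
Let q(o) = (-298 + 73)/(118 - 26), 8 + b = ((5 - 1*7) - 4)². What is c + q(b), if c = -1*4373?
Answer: -402541/92 ≈ -4375.4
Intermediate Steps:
c = -4373
b = 28 (b = -8 + ((5 - 1*7) - 4)² = -8 + ((5 - 7) - 4)² = -8 + (-2 - 4)² = -8 + (-6)² = -8 + 36 = 28)
q(o) = -225/92
c + q(b) = -4373 - 225/92 = -402541/92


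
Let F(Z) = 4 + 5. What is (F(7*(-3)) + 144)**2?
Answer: 23409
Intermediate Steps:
F(Z) = 9
(F(7*(-3)) + 144)**2 = (9 + 144)**2 = 153**2 = 23409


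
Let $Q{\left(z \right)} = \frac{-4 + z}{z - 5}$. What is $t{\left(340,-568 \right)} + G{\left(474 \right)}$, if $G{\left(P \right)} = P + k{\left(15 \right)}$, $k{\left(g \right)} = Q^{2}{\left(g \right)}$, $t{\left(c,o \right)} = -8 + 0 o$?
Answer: $\frac{46721}{100} \approx 467.21$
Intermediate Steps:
$t{\left(c,o \right)} = -8$ ($t{\left(c,o \right)} = -8 + 0 = -8$)
$Q{\left(z \right)} = \frac{-4 + z}{-5 + z}$
$k{\left(g \right)} = \frac{\left(-4 + g\right)^{2}}{\left(-5 + g\right)^{2}}$ ($k{\left(g \right)} = \left(\frac{-4 + g}{-5 + g}\right)^{2} = \frac{\left(-4 + g\right)^{2}}{\left(-5 + g\right)^{2}}$)
$G{\left(P \right)} = \frac{121}{100} + P$ ($G{\left(P \right)} = P + \frac{\left(-4 + 15\right)^{2}}{\left(-5 + 15\right)^{2}} = P + \frac{11^{2}}{100} = P + \frac{1}{100} \cdot 121 = P + \frac{121}{100} = \frac{121}{100} + P$)
$t{\left(340,-568 \right)} + G{\left(474 \right)} = -8 + \left(\frac{121}{100} + 474\right) = -8 + \frac{47521}{100} = \frac{46721}{100}$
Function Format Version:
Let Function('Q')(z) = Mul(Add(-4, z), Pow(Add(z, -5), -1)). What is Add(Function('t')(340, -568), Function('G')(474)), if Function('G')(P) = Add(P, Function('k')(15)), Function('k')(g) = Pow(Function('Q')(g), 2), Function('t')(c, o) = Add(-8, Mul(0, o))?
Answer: Rational(46721, 100) ≈ 467.21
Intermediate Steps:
Function('t')(c, o) = -8 (Function('t')(c, o) = Add(-8, 0) = -8)
Function('Q')(z) = Mul(Pow(Add(-5, z), -1), Add(-4, z)) (Function('Q')(z) = Mul(Add(-4, z), Pow(Add(-5, z), -1)) = Mul(Pow(Add(-5, z), -1), Add(-4, z)))
Function('k')(g) = Mul(Pow(Add(-5, g), -2), Pow(Add(-4, g), 2)) (Function('k')(g) = Pow(Mul(Pow(Add(-5, g), -1), Add(-4, g)), 2) = Mul(Pow(Add(-5, g), -2), Pow(Add(-4, g), 2)))
Function('G')(P) = Add(Rational(121, 100), P) (Function('G')(P) = Add(P, Mul(Pow(Add(-5, 15), -2), Pow(Add(-4, 15), 2))) = Add(P, Mul(Pow(10, -2), Pow(11, 2))) = Add(P, Mul(Rational(1, 100), 121)) = Add(P, Rational(121, 100)) = Add(Rational(121, 100), P))
Add(Function('t')(340, -568), Function('G')(474)) = Add(-8, Add(Rational(121, 100), 474)) = Add(-8, Rational(47521, 100)) = Rational(46721, 100)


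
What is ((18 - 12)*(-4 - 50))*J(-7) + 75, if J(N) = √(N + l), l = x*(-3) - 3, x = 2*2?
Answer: 75 - 324*I*√22 ≈ 75.0 - 1519.7*I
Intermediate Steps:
x = 4
l = -15 (l = 4*(-3) - 3 = -12 - 3 = -15)
J(N) = √(-15 + N) (J(N) = √(N - 15) = √(-15 + N))
((18 - 12)*(-4 - 50))*J(-7) + 75 = ((18 - 12)*(-4 - 50))*√(-15 - 7) + 75 = (6*(-54))*√(-22) + 75 = -324*I*√22 + 75 = 75 - 324*I*√22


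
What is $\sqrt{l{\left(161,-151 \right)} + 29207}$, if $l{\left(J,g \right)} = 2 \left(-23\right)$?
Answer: $11 \sqrt{241} \approx 170.77$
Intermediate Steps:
$l{\left(J,g \right)} = -46$
$\sqrt{l{\left(161,-151 \right)} + 29207} = \sqrt{-46 + 29207} = \sqrt{29161} = 11 \sqrt{241}$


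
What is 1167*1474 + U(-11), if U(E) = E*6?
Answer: 1720092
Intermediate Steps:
U(E) = 6*E
1167*1474 + U(-11) = 1167*1474 + 6*(-11) = 1720158 - 66 = 1720092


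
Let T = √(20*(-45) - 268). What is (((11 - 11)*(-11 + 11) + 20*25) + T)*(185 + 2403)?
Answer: 1294000 + 10352*I*√73 ≈ 1.294e+6 + 88448.0*I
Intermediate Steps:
T = 4*I*√73 (T = √(-900 - 268) = √(-1168) = 4*I*√73 ≈ 34.176*I)
(((11 - 11)*(-11 + 11) + 20*25) + T)*(185 + 2403) = (((11 - 11)*(-11 + 11) + 20*25) + 4*I*√73)*(185 + 2403) = ((0*0 + 500) + 4*I*√73)*2588 = ((0 + 500) + 4*I*√73)*2588 = (500 + 4*I*√73)*2588 = 1294000 + 10352*I*√73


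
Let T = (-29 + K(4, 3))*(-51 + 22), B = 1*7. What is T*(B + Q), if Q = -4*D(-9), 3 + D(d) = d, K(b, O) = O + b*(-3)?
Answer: 60610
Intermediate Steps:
K(b, O) = O - 3*b
D(d) = -3 + d
B = 7
T = 1102 (T = (-29 + (3 - 3*4))*(-51 + 22) = (-29 + (3 - 12))*(-29) = (-29 - 9)*(-29) = -38*(-29) = 1102)
Q = 48 (Q = -4*(-3 - 9) = -4*(-12) = 48)
T*(B + Q) = 1102*(7 + 48) = 1102*55 = 60610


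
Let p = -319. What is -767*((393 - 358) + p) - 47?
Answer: 217781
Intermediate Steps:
-767*((393 - 358) + p) - 47 = -767*((393 - 358) - 319) - 47 = -767*(35 - 319) - 47 = -767*(-284) - 47 = 217828 - 47 = 217781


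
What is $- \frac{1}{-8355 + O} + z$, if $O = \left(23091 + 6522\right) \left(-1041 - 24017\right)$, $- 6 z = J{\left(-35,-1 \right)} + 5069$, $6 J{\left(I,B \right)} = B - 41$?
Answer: $- \frac{626043616892}{742050909} \approx -843.67$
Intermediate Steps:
$J{\left(I,B \right)} = - \frac{41}{6} + \frac{B}{6}$ ($J{\left(I,B \right)} = \frac{B - 41}{6} = \frac{-41 + B}{6} = - \frac{41}{6} + \frac{B}{6}$)
$z = - \frac{2531}{3}$ ($z = - \frac{\left(- \frac{41}{6} + \frac{1}{6} \left(-1\right)\right) + 5069}{6} = - \frac{\left(- \frac{41}{6} - \frac{1}{6}\right) + 5069}{6} = - \frac{-7 + 5069}{6} = \left(- \frac{1}{6}\right) 5062 = - \frac{2531}{3} \approx -843.67$)
$O = -742042554$ ($O = 29613 \left(-25058\right) = -742042554$)
$- \frac{1}{-8355 + O} + z = - \frac{1}{-8355 - 742042554} - \frac{2531}{3} = - \frac{1}{-742050909} - \frac{2531}{3} = \left(-1\right) \left(- \frac{1}{742050909}\right) - \frac{2531}{3} = \frac{1}{742050909} - \frac{2531}{3} = - \frac{626043616892}{742050909}$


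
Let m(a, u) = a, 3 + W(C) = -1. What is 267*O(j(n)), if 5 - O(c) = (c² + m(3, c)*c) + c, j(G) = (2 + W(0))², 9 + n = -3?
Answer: -7209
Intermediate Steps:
n = -12 (n = -9 - 3 = -12)
W(C) = -4 (W(C) = -3 - 1 = -4)
j(G) = 4 (j(G) = (2 - 4)² = (-2)² = 4)
O(c) = 5 - c² - 4*c (O(c) = 5 - ((c² + 3*c) + c) = 5 - (c² + 4*c) = 5 + (-c² - 4*c) = 5 - c² - 4*c)
267*O(j(n)) = 267*(5 - 1*4² - 4*4) = 267*(5 - 1*16 - 16) = 267*(5 - 16 - 16) = 267*(-27) = -7209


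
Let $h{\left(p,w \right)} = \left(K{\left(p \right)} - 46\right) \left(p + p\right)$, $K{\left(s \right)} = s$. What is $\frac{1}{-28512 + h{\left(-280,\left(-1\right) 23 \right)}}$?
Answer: $\frac{1}{154048} \approx 6.4915 \cdot 10^{-6}$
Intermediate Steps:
$h{\left(p,w \right)} = 2 p \left(-46 + p\right)$ ($h{\left(p,w \right)} = \left(p - 46\right) \left(p + p\right) = \left(-46 + p\right) 2 p = 2 p \left(-46 + p\right)$)
$\frac{1}{-28512 + h{\left(-280,\left(-1\right) 23 \right)}} = \frac{1}{-28512 + 2 \left(-280\right) \left(-46 - 280\right)} = \frac{1}{-28512 + 2 \left(-280\right) \left(-326\right)} = \frac{1}{-28512 + 182560} = \frac{1}{154048}$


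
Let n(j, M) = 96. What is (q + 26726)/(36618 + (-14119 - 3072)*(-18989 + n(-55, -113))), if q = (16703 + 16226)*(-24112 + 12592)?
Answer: -379315354/324826181 ≈ -1.1677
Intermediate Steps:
q = -379342080 (q = 32929*(-11520) = -379342080)
(q + 26726)/(36618 + (-14119 - 3072)*(-18989 + n(-55, -113))) = (-379342080 + 26726)/(36618 + (-14119 - 3072)*(-18989 + 96)) = -379315354/(36618 - 17191*(-18893)) = -379315354/(36618 + 324789563) = -379315354/324826181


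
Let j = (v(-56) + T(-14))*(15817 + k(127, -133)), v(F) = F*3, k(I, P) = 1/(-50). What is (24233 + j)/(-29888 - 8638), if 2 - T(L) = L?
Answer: 59498699/963150 ≈ 61.775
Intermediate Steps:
T(L) = 2 - L
k(I, P) = -1/50
v(F) = 3*F
j = -60104524/25 (j = (3*(-56) + (2 - 1*(-14)))*(15817 - 1/50) = (-168 + (2 + 14))*(790849/50) = (-168 + 16)*(790849/50) = -152*790849/50 = -60104524/25 ≈ -2.4042e+6)
(24233 + j)/(-29888 - 8638) = (24233 - 60104524/25)/(-29888 - 8638) = -59498699/25/(-38526) = -59498699/25*(-1/38526) = 59498699/963150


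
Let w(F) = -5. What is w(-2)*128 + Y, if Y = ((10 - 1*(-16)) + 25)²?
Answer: 1961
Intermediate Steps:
Y = 2601 (Y = ((10 + 16) + 25)² = (26 + 25)² = 51² = 2601)
w(-2)*128 + Y = -5*128 + 2601 = -640 + 2601 = 1961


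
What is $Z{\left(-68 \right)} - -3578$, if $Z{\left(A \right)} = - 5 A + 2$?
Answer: $3920$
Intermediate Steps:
$Z{\left(A \right)} = 2 - 5 A$
$Z{\left(-68 \right)} - -3578 = \left(2 - -340\right) - -3578 = \left(2 + 340\right) + 3578 = 342 + 3578 = 3920$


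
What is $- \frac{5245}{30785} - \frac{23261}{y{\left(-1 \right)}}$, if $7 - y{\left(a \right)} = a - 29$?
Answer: $- \frac{143256790}{227809} \approx -628.85$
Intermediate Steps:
$y{\left(a \right)} = 36 - a$ ($y{\left(a \right)} = 7 - \left(a - 29\right) = 7 - \left(-29 + a\right) = 36 - a$)
$- \frac{5245}{30785} - \frac{23261}{y{\left(-1 \right)}} = - \frac{5245}{30785} - \frac{23261}{36 - -1} = \left(-5245\right) \frac{1}{30785} - \frac{23261}{36 + 1} = - \frac{1049}{6157} - \frac{23261}{37} = - \frac{143256790}{227809}$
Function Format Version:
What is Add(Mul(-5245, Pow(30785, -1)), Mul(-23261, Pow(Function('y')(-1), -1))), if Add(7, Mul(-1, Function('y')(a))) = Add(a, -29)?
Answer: Rational(-143256790, 227809) ≈ -628.85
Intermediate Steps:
Function('y')(a) = Add(36, Mul(-1, a)) (Function('y')(a) = Add(7, Mul(-1, Add(a, -29))) = Add(7, Mul(-1, Add(-29, a))) = Add(7, Add(29, Mul(-1, a))) = Add(36, Mul(-1, a)))
Add(Mul(-5245, Pow(30785, -1)), Mul(-23261, Pow(Function('y')(-1), -1))) = Add(Mul(-5245, Pow(30785, -1)), Mul(-23261, Pow(Add(36, Mul(-1, -1)), -1))) = Add(Mul(-5245, Rational(1, 30785)), Mul(-23261, Pow(Add(36, 1), -1))) = Add(Rational(-1049, 6157), Mul(-23261, Pow(37, -1))) = Add(Rational(-1049, 6157), Mul(-23261, Rational(1, 37))) = Add(Rational(-1049, 6157), Rational(-23261, 37)) = Rational(-143256790, 227809)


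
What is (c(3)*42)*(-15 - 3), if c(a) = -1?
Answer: 756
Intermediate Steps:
(c(3)*42)*(-15 - 3) = (-1*42)*(-15 - 3) = -42*(-18) = 756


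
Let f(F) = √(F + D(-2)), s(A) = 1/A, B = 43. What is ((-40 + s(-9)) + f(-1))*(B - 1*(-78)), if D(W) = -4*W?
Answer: -43681/9 + 121*√7 ≈ -4533.3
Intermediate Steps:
f(F) = √(8 + F) (f(F) = √(F - 4*(-2)) = √(F + 8) = √(8 + F))
((-40 + s(-9)) + f(-1))*(B - 1*(-78)) = ((-40 + 1/(-9)) + √(8 - 1))*(43 - 1*(-78)) = ((-40 - ⅑) + √7)*(43 + 78) = (-361/9 + √7)*121 = -43681/9 + 121*√7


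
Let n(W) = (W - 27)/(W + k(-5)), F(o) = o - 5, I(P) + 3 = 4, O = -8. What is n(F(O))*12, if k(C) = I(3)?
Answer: 40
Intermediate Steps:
I(P) = 1 (I(P) = -3 + 4 = 1)
k(C) = 1
F(o) = -5 + o
n(W) = (-27 + W)/(1 + W) (n(W) = (W - 27)/(W + 1) = (-27 + W)/(1 + W))
n(F(O))*12 = ((-27 + (-5 - 8))/(1 + (-5 - 8)))*12 = ((-27 - 13)/(1 - 13))*12 = (-40/(-12))*12 = -1/12*(-40)*12 = (10/3)*12 = 40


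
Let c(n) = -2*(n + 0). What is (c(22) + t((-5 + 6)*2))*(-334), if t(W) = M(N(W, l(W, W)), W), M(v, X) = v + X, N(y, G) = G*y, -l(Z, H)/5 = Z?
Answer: 20708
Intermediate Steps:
l(Z, H) = -5*Z
M(v, X) = X + v
t(W) = W - 5*W² (t(W) = W + (-5*W)*W = W - 5*W²)
c(n) = -2*n
(c(22) + t((-5 + 6)*2))*(-334) = (-2*22 + ((-5 + 6)*2)*(1 - 5*(-5 + 6)*2))*(-334) = (-44 + (1*2)*(1 - 5*2))*(-334) = (-44 + 2*(1 - 5*2))*(-334) = (-44 + 2*(1 - 10))*(-334) = (-44 + 2*(-9))*(-334) = (-44 - 18)*(-334) = -62*(-334) = 20708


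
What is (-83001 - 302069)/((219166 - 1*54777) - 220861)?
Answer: 192535/28236 ≈ 6.8188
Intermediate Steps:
(-83001 - 302069)/((219166 - 1*54777) - 220861) = -385070/((219166 - 54777) - 220861) = -385070/(164389 - 220861) = -385070/(-56472) = -385070*(-1/56472) = 192535/28236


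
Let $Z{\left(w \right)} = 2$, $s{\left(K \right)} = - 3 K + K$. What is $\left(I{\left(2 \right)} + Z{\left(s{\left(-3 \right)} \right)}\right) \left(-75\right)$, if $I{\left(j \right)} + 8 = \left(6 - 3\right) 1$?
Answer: $225$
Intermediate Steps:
$s{\left(K \right)} = - 2 K$
$I{\left(j \right)} = -5$ ($I{\left(j \right)} = -8 + \left(6 - 3\right) 1 = -8 + 3 \cdot 1 = -8 + 3 = -5$)
$\left(I{\left(2 \right)} + Z{\left(s{\left(-3 \right)} \right)}\right) \left(-75\right) = \left(-5 + 2\right) \left(-75\right) = \left(-3\right) \left(-75\right) = 225$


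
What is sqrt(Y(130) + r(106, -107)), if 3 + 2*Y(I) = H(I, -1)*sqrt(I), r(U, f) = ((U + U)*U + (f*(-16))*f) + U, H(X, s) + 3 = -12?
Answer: sqrt(-642430 - 30*sqrt(130))/2 ≈ 400.87*I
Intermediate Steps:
H(X, s) = -15 (H(X, s) = -3 - 12 = -15)
r(U, f) = U - 16*f**2 + 2*U**2 (r(U, f) = ((2*U)*U + (-16*f)*f) + U = (2*U**2 - 16*f**2) + U = (-16*f**2 + 2*U**2) + U = U - 16*f**2 + 2*U**2)
Y(I) = -3/2 - 15*sqrt(I)/2 (Y(I) = -3/2 + (-15*sqrt(I))/2 = -3/2 - 15*sqrt(I)/2)
sqrt(Y(130) + r(106, -107)) = sqrt((-3/2 - 15*sqrt(130)/2) + (106 - 16*(-107)**2 + 2*106**2)) = sqrt((-3/2 - 15*sqrt(130)/2) + (106 - 16*11449 + 2*11236)) = sqrt((-3/2 - 15*sqrt(130)/2) + (106 - 183184 + 22472)) = sqrt((-3/2 - 15*sqrt(130)/2) - 160606) = sqrt(-321215/2 - 15*sqrt(130)/2)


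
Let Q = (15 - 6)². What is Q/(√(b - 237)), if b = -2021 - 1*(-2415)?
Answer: 81*√157/157 ≈ 6.4645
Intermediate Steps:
b = 394 (b = -2021 + 2415 = 394)
Q = 81 (Q = 9² = 81)
Q/(√(b - 237)) = 81/(√(394 - 237)) = 81/(√157) = 81*(√157/157) = 81*√157/157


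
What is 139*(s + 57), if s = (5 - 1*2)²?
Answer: 9174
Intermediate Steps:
s = 9 (s = (5 - 2)² = 3² = 9)
139*(s + 57) = 139*(9 + 57) = 139*66 = 9174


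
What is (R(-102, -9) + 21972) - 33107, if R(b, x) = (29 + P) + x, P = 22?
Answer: -11093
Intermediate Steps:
R(b, x) = 51 + x (R(b, x) = (29 + 22) + x = 51 + x)
(R(-102, -9) + 21972) - 33107 = ((51 - 9) + 21972) - 33107 = (42 + 21972) - 33107 = 22014 - 33107 = -11093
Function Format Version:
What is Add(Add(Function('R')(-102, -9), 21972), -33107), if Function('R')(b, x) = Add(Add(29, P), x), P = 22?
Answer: -11093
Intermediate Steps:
Function('R')(b, x) = Add(51, x) (Function('R')(b, x) = Add(Add(29, 22), x) = Add(51, x))
Add(Add(Function('R')(-102, -9), 21972), -33107) = Add(Add(Add(51, -9), 21972), -33107) = Add(Add(42, 21972), -33107) = Add(22014, -33107) = -11093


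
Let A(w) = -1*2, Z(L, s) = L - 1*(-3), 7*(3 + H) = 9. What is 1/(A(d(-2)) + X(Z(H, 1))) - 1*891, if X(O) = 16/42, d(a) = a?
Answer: -30315/34 ≈ -891.62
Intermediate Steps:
H = -12/7 (H = -3 + (⅐)*9 = -3 + 9/7 = -12/7 ≈ -1.7143)
Z(L, s) = 3 + L (Z(L, s) = L + 3 = 3 + L)
X(O) = 8/21 (X(O) = 16*(1/42) = 8/21)
A(w) = -2
1/(A(d(-2)) + X(Z(H, 1))) - 1*891 = 1/(-2 + 8/21) - 1*891 = 1/(-34/21) - 891 = -21/34 - 891 = -30315/34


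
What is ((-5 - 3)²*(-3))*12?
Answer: -2304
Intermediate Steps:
((-5 - 3)²*(-3))*12 = ((-8)²*(-3))*12 = (64*(-3))*12 = -192*12 = -2304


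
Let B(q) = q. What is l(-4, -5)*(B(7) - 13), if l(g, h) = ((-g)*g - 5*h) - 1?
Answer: -48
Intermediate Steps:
l(g, h) = -1 - g² - 5*h (l(g, h) = (-g² - 5*h) - 1 = -1 - g² - 5*h)
l(-4, -5)*(B(7) - 13) = (-1 - 1*(-4)² - 5*(-5))*(7 - 13) = (-1 - 1*16 + 25)*(-6) = (-1 - 16 + 25)*(-6) = 8*(-6) = -48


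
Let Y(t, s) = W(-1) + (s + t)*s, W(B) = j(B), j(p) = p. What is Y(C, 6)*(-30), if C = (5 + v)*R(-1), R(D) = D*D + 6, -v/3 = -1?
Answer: -11130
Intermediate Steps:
v = 3 (v = -3*(-1) = 3)
W(B) = B
R(D) = 6 + D² (R(D) = D² + 6 = 6 + D²)
C = 56 (C = (5 + 3)*(6 + (-1)²) = 8*(6 + 1) = 8*7 = 56)
Y(t, s) = -1 + s*(s + t) (Y(t, s) = -1 + (s + t)*s = -1 + s*(s + t))
Y(C, 6)*(-30) = (-1 + 6² + 6*56)*(-30) = (-1 + 36 + 336)*(-30) = 371*(-30) = -11130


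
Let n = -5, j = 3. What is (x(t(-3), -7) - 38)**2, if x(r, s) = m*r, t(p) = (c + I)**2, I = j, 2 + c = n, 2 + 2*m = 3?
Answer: 900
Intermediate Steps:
m = 1/2 (m = -1 + (1/2)*3 = -1 + 3/2 = 1/2 ≈ 0.50000)
c = -7 (c = -2 - 5 = -7)
I = 3
t(p) = 16 (t(p) = (-7 + 3)**2 = (-4)**2 = 16)
x(r, s) = r/2
(x(t(-3), -7) - 38)**2 = ((1/2)*16 - 38)**2 = (8 - 38)**2 = (-30)**2 = 900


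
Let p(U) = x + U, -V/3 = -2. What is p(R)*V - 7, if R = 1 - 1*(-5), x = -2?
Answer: 17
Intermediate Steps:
V = 6 (V = -3*(-2) = 6)
R = 6 (R = 1 + 5 = 6)
p(U) = -2 + U
p(R)*V - 7 = (-2 + 6)*6 - 7 = 4*6 - 7 = 24 - 7 = 17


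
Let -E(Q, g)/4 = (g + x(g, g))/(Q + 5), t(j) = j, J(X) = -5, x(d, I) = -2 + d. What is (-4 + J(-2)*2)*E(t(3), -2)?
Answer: -42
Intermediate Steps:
E(Q, g) = -4*(-2 + 2*g)/(5 + Q) (E(Q, g) = -4*(g + (-2 + g))/(Q + 5) = -4*(-2 + 2*g)/(5 + Q))
(-4 + J(-2)*2)*E(t(3), -2) = (-4 - 5*2)*(8*(1 - 1*(-2))/(5 + 3)) = (-4 - 10)*(8*(1 + 2)/8) = -112*3/8 = -14*3 = -42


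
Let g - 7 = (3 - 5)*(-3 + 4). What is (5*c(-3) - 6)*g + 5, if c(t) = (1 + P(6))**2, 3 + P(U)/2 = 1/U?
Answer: 4675/9 ≈ 519.44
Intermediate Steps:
g = 5 (g = 7 + (3 - 5)*(-3 + 4) = 7 - 2*1 = 7 - 2 = 5)
P(U) = -6 + 2/U
c(t) = 196/9 (c(t) = (1 + (-6 + 2/6))**2 = (1 + (-6 + 2*(1/6)))**2 = (1 + (-6 + 1/3))**2 = (1 - 17/3)**2 = (-14/3)**2 = 196/9)
(5*c(-3) - 6)*g + 5 = (5*(196/9) - 6)*5 + 5 = (980/9 - 6)*5 + 5 = (926/9)*5 + 5 = 4630/9 + 5 = 4675/9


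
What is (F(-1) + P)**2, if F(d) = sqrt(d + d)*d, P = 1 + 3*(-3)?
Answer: (8 + I*sqrt(2))**2 ≈ 62.0 + 22.627*I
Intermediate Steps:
P = -8 (P = 1 - 9 = -8)
F(d) = sqrt(2)*d**(3/2) (F(d) = sqrt(2*d)*d = (sqrt(2)*sqrt(d))*d = sqrt(2)*d**(3/2))
(F(-1) + P)**2 = (sqrt(2)*(-1)**(3/2) - 8)**2 = (sqrt(2)*(-I) - 8)**2 = (-I*sqrt(2) - 8)**2 = (-8 - I*sqrt(2))**2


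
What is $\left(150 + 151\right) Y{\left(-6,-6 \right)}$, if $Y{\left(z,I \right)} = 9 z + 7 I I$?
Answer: $59598$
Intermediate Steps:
$Y{\left(z,I \right)} = 7 I^{2} + 9 z$ ($Y{\left(z,I \right)} = 9 z + 7 I^{2} = 7 I^{2} + 9 z$)
$\left(150 + 151\right) Y{\left(-6,-6 \right)} = \left(150 + 151\right) \left(7 \left(-6\right)^{2} + 9 \left(-6\right)\right) = 301 \left(7 \cdot 36 - 54\right) = 301 \left(252 - 54\right) = 301 \cdot 198 = 59598$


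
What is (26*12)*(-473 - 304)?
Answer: -242424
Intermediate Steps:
(26*12)*(-473 - 304) = 312*(-777) = -242424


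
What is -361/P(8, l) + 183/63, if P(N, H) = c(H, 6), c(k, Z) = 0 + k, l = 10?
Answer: -6971/210 ≈ -33.195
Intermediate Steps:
c(k, Z) = k
P(N, H) = H
-361/P(8, l) + 183/63 = -361/10 + 183/63 = -361*⅒ + 183*(1/63) = -361/10 + 61/21 = -6971/210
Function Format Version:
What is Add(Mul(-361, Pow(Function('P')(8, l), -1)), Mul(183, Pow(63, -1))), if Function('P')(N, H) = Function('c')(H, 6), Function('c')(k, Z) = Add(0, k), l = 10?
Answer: Rational(-6971, 210) ≈ -33.195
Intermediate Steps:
Function('c')(k, Z) = k
Function('P')(N, H) = H
Add(Mul(-361, Pow(Function('P')(8, l), -1)), Mul(183, Pow(63, -1))) = Add(Mul(-361, Pow(10, -1)), Mul(183, Pow(63, -1))) = Add(Mul(-361, Rational(1, 10)), Mul(183, Rational(1, 63))) = Add(Rational(-361, 10), Rational(61, 21)) = Rational(-6971, 210)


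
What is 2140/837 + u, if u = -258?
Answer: -213806/837 ≈ -255.44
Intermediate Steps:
2140/837 + u = 2140/837 - 258 = -213806/837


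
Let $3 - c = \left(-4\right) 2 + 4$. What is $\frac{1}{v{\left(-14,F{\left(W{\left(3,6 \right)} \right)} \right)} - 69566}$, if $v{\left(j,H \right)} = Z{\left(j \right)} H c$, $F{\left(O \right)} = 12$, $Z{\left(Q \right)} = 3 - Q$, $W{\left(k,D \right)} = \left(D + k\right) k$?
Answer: $- \frac{1}{68138} \approx -1.4676 \cdot 10^{-5}$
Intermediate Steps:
$W{\left(k,D \right)} = k \left(D + k\right)$
$c = 7$ ($c = 3 - \left(\left(-4\right) 2 + 4\right) = 3 - \left(-8 + 4\right) = 3 - -4 = 3 + 4 = 7$)
$v{\left(j,H \right)} = 7 H \left(3 - j\right)$ ($v{\left(j,H \right)} = \left(3 - j\right) H 7 = H \left(3 - j\right) 7 = 7 H \left(3 - j\right)$)
$\frac{1}{v{\left(-14,F{\left(W{\left(3,6 \right)} \right)} \right)} - 69566} = \frac{1}{7 \cdot 12 \left(3 - -14\right) - 69566} = \frac{1}{7 \cdot 12 \left(3 + 14\right) - 69566} = \frac{1}{7 \cdot 12 \cdot 17 - 69566} = \frac{1}{1428 - 69566} = \frac{1}{-68138} = - \frac{1}{68138}$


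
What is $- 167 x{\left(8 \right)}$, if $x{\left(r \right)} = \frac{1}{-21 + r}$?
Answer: $\frac{167}{13} \approx 12.846$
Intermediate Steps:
$- 167 x{\left(8 \right)} = - \frac{167}{-21 + 8} = - \frac{167}{-13} = \left(-167\right) \left(- \frac{1}{13}\right) = \frac{167}{13}$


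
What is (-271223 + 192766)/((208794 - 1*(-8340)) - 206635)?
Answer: -78457/10499 ≈ -7.4728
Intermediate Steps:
(-271223 + 192766)/((208794 - 1*(-8340)) - 206635) = -78457/((208794 + 8340) - 206635) = -78457/(217134 - 206635) = -78457/10499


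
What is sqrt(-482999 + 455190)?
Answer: I*sqrt(27809) ≈ 166.76*I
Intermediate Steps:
sqrt(-482999 + 455190) = sqrt(-27809) = I*sqrt(27809)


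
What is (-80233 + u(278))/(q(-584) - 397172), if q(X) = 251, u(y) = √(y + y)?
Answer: 80233/396921 - 2*√139/396921 ≈ 0.20208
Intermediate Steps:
u(y) = √2*√y (u(y) = √(2*y) = √2*√y)
(-80233 + u(278))/(q(-584) - 397172) = (-80233 + √2*√278)/(251 - 397172) = (-80233 + 2*√139)/(-396921) = (-80233 + 2*√139)*(-1/396921) = 80233/396921 - 2*√139/396921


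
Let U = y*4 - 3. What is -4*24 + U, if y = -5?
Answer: -119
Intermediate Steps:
U = -23 (U = -5*4 - 3 = -20 - 3 = -23)
-4*24 + U = -4*24 - 23 = -96 - 23 = -119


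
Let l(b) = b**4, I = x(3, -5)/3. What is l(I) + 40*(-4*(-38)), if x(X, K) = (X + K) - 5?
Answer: 494881/81 ≈ 6109.6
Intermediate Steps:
x(X, K) = -5 + K + X (x(X, K) = (K + X) - 5 = -5 + K + X)
I = -7/3 (I = (-5 - 5 + 3)/3 = -7*1/3 = -7/3 ≈ -2.3333)
l(I) + 40*(-4*(-38)) = (-7/3)**4 + 40*(-4*(-38)) = 2401/81 + 40*152 = 2401/81 + 6080 = 494881/81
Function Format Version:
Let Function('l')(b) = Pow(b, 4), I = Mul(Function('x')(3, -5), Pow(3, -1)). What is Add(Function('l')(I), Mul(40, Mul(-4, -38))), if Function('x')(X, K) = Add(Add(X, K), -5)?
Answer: Rational(494881, 81) ≈ 6109.6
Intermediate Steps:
Function('x')(X, K) = Add(-5, K, X) (Function('x')(X, K) = Add(Add(K, X), -5) = Add(-5, K, X))
I = Rational(-7, 3) (I = Mul(Add(-5, -5, 3), Pow(3, -1)) = Mul(-7, Rational(1, 3)) = Rational(-7, 3) ≈ -2.3333)
Add(Function('l')(I), Mul(40, Mul(-4, -38))) = Add(Pow(Rational(-7, 3), 4), Mul(40, Mul(-4, -38))) = Add(Rational(2401, 81), Mul(40, 152)) = Add(Rational(2401, 81), 6080) = Rational(494881, 81)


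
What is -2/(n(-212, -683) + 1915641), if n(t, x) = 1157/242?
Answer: -484/463586279 ≈ -1.0440e-6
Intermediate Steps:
n(t, x) = 1157/242 (n(t, x) = 1157*(1/242) = 1157/242)
-2/(n(-212, -683) + 1915641) = -2/(1157/242 + 1915641) = -2/463586279/242 = -2*242/463586279 = -484/463586279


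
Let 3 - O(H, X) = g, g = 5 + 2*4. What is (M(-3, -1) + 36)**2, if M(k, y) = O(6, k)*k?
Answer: 4356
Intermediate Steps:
g = 13 (g = 5 + 8 = 13)
O(H, X) = -10 (O(H, X) = 3 - 1*13 = 3 - 13 = -10)
M(k, y) = -10*k
(M(-3, -1) + 36)**2 = (-10*(-3) + 36)**2 = (30 + 36)**2 = 66**2 = 4356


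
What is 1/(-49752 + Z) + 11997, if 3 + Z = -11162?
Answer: 730821248/60917 ≈ 11997.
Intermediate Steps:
Z = -11165 (Z = -3 - 11162 = -11165)
1/(-49752 + Z) + 11997 = 1/(-49752 - 11165) + 11997 = 1/(-60917) + 11997 = -1/60917 + 11997 = 730821248/60917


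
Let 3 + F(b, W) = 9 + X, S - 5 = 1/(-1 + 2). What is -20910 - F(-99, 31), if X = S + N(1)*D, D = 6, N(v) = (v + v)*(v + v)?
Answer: -20946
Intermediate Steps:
N(v) = 4*v² (N(v) = (2*v)*(2*v) = 4*v²)
S = 6 (S = 5 + 1/(-1 + 2) = 5 + 1/1 = 5 + 1 = 6)
X = 30 (X = 6 + (4*1²)*6 = 6 + (4*1)*6 = 6 + 4*6 = 6 + 24 = 30)
F(b, W) = 36 (F(b, W) = -3 + (9 + 30) = -3 + 39 = 36)
-20910 - F(-99, 31) = -20910 - 1*36 = -20910 - 36 = -20946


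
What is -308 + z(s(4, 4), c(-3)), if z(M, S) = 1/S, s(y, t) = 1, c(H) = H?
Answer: -925/3 ≈ -308.33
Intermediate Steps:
-308 + z(s(4, 4), c(-3)) = -308 + 1/(-3) = -308 - 1/3 = -925/3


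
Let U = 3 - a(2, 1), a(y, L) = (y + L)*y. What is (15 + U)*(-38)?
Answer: -456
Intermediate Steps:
a(y, L) = y*(L + y) (a(y, L) = (L + y)*y = y*(L + y))
U = -3 (U = 3 - 2*(1 + 2) = 3 - 2*3 = 3 - 1*6 = 3 - 6 = -3)
(15 + U)*(-38) = (15 - 3)*(-38) = 12*(-38) = -456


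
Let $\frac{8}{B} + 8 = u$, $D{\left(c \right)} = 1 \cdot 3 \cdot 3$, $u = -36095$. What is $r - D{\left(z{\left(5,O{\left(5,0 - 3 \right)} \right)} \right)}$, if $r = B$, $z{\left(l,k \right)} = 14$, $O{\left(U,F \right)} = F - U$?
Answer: $- \frac{324935}{36103} \approx -9.0002$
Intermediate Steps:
$D{\left(c \right)} = 9$ ($D{\left(c \right)} = 3 \cdot 3 = 9$)
$B = - \frac{8}{36103}$ ($B = \frac{8}{-8 - 36095} = \frac{8}{-36103} = 8 \left(- \frac{1}{36103}\right) = - \frac{8}{36103} \approx -0.00022159$)
$r = - \frac{8}{36103} \approx -0.00022159$
$r - D{\left(z{\left(5,O{\left(5,0 - 3 \right)} \right)} \right)} = - \frac{8}{36103} - 9 = - \frac{324935}{36103}$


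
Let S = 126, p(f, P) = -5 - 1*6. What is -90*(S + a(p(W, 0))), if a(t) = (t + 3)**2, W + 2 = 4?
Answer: -17100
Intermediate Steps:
W = 2 (W = -2 + 4 = 2)
p(f, P) = -11 (p(f, P) = -5 - 6 = -11)
a(t) = (3 + t)**2
-90*(S + a(p(W, 0))) = -90*(126 + (3 - 11)**2) = -90*(126 + (-8)**2) = -90*(126 + 64) = -90*190 = -17100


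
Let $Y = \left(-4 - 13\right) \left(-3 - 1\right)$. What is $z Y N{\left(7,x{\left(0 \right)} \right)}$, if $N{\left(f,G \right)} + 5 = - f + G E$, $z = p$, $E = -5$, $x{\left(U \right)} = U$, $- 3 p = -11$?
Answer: $-2992$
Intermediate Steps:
$p = \frac{11}{3}$ ($p = \left(- \frac{1}{3}\right) \left(-11\right) = \frac{11}{3} \approx 3.6667$)
$z = \frac{11}{3} \approx 3.6667$
$Y = 68$ ($Y = \left(-17\right) \left(-4\right) = 68$)
$N{\left(f,G \right)} = -5 - f - 5 G$ ($N{\left(f,G \right)} = -5 + \left(- f + G \left(-5\right)\right) = -5 - \left(f + 5 G\right) = -5 - f - 5 G$)
$z Y N{\left(7,x{\left(0 \right)} \right)} = \frac{11}{3} \cdot 68 \left(-5 - 7 - 0\right) = \frac{748 \left(-5 - 7 + 0\right)}{3} = \frac{748}{3} \left(-12\right) = -2992$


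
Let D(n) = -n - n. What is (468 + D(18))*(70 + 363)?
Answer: 187056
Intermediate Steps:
D(n) = -2*n
(468 + D(18))*(70 + 363) = (468 - 2*18)*(70 + 363) = (468 - 36)*433 = 432*433 = 187056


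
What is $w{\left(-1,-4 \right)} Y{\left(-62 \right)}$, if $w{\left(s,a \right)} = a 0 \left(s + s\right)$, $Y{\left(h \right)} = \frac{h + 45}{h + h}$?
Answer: $0$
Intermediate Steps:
$Y{\left(h \right)} = \frac{45 + h}{2 h}$
$w{\left(s,a \right)} = 0$ ($w{\left(s,a \right)} = 0 \cdot 2 s = 0$)
$w{\left(-1,-4 \right)} Y{\left(-62 \right)} = 0 \frac{45 - 62}{2 \left(-62\right)} = 0 \cdot \frac{1}{2} \left(- \frac{1}{62}\right) \left(-17\right) = 0 \cdot \frac{17}{124} = 0$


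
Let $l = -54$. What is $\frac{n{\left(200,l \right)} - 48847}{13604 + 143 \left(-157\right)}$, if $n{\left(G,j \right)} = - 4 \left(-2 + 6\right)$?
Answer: $\frac{48863}{8847} \approx 5.5231$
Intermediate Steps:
$n{\left(G,j \right)} = -16$ ($n{\left(G,j \right)} = \left(-4\right) 4 = -16$)
$\frac{n{\left(200,l \right)} - 48847}{13604 + 143 \left(-157\right)} = \frac{-16 - 48847}{13604 + 143 \left(-157\right)} = - \frac{48863}{13604 - 22451} = - \frac{48863}{-8847} = \left(-48863\right) \left(- \frac{1}{8847}\right) = \frac{48863}{8847}$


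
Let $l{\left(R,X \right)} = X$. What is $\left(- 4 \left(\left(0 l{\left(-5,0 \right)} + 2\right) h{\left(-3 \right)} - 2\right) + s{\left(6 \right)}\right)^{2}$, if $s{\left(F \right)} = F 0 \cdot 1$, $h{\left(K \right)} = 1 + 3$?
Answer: $576$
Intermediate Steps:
$h{\left(K \right)} = 4$
$s{\left(F \right)} = 0$ ($s{\left(F \right)} = 0 \cdot 1 = 0$)
$\left(- 4 \left(\left(0 l{\left(-5,0 \right)} + 2\right) h{\left(-3 \right)} - 2\right) + s{\left(6 \right)}\right)^{2} = \left(- 4 \left(\left(0 \cdot 0 + 2\right) 4 - 2\right) + 0\right)^{2} = \left(- 4 \left(\left(0 + 2\right) 4 - 2\right) + 0\right)^{2} = \left(- 4 \left(2 \cdot 4 - 2\right) + 0\right)^{2} = \left(- 4 \left(8 - 2\right) + 0\right)^{2} = \left(\left(-4\right) 6 + 0\right)^{2} = \left(-24 + 0\right)^{2} = \left(-24\right)^{2} = 576$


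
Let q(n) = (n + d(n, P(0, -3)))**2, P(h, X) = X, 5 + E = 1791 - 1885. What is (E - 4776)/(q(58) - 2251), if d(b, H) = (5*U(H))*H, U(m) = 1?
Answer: 1625/134 ≈ 12.127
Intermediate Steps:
E = -99 (E = -5 + (1791 - 1885) = -5 - 94 = -99)
d(b, H) = 5*H (d(b, H) = (5*1)*H = 5*H)
q(n) = (-15 + n)**2 (q(n) = (n + 5*(-3))**2 = (n - 15)**2 = (-15 + n)**2)
(E - 4776)/(q(58) - 2251) = (-99 - 4776)/((-15 + 58)**2 - 2251) = -4875/(43**2 - 2251) = -4875/(1849 - 2251) = -4875/(-402) = -4875*(-1/402) = 1625/134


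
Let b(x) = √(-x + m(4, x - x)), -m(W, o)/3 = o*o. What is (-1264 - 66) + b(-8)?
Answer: -1330 + 2*√2 ≈ -1327.2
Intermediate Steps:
m(W, o) = -3*o² (m(W, o) = -3*o*o = -3*o²)
b(x) = √(-x) (b(x) = √(-x - 3*(x - x)²) = √(-x - 3*0²) = √(-x - 3*0) = √(-x + 0) = √(-x))
(-1264 - 66) + b(-8) = (-1264 - 66) + √(-1*(-8)) = -1330 + √8 = -1330 + 2*√2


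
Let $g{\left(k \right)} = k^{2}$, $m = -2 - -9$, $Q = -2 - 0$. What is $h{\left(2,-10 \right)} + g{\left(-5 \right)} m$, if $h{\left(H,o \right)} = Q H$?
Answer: $171$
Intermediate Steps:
$Q = -2$ ($Q = -2 + 0 = -2$)
$m = 7$ ($m = -2 + 9 = 7$)
$h{\left(H,o \right)} = - 2 H$
$h{\left(2,-10 \right)} + g{\left(-5 \right)} m = \left(-2\right) 2 + \left(-5\right)^{2} \cdot 7 = -4 + 25 \cdot 7 = -4 + 175 = 171$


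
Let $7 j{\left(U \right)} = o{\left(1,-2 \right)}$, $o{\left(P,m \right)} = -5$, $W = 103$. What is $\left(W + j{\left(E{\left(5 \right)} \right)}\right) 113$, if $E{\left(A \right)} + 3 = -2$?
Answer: $\frac{80908}{7} \approx 11558.0$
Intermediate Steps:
$E{\left(A \right)} = -5$ ($E{\left(A \right)} = -3 - 2 = -5$)
$j{\left(U \right)} = - \frac{5}{7}$ ($j{\left(U \right)} = \frac{1}{7} \left(-5\right) = - \frac{5}{7}$)
$\left(W + j{\left(E{\left(5 \right)} \right)}\right) 113 = \left(103 - \frac{5}{7}\right) 113 = \frac{716}{7} \cdot 113 = \frac{80908}{7}$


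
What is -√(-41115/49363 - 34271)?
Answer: -2*I*√20877593242286/49363 ≈ -185.13*I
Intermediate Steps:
-√(-41115/49363 - 34271) = -√(-1691760488/49363) = -2*I*√20877593242286/49363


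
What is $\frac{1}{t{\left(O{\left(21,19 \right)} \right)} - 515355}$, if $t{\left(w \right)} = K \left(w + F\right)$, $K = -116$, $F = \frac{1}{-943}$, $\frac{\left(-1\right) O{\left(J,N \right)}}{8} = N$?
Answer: $- \frac{943}{469352673} \approx -2.0092 \cdot 10^{-6}$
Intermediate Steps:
$O{\left(J,N \right)} = - 8 N$
$F = - \frac{1}{943} \approx -0.0010604$
$t{\left(w \right)} = \frac{116}{943} - 116 w$ ($t{\left(w \right)} = - 116 \left(w - \frac{1}{943}\right) = - 116 \left(- \frac{1}{943} + w\right) = \frac{116}{943} - 116 w$)
$\frac{1}{t{\left(O{\left(21,19 \right)} \right)} - 515355} = \frac{1}{\left(\frac{116}{943} - 116 \left(\left(-8\right) 19\right)\right) - 515355} = \frac{1}{\left(\frac{116}{943} - -17632\right) - 515355} = \frac{1}{\left(\frac{116}{943} + 17632\right) - 515355} = \frac{1}{\frac{16627092}{943} - 515355} = \frac{1}{- \frac{469352673}{943}} = - \frac{943}{469352673}$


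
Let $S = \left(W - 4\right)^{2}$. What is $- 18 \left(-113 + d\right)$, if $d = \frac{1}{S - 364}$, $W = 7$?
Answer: $\frac{722088}{355} \approx 2034.1$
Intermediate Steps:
$S = 9$ ($S = \left(7 - 4\right)^{2} = 3^{2} = 9$)
$d = - \frac{1}{355}$ ($d = \frac{1}{9 - 364} = \frac{1}{-355} = - \frac{1}{355} \approx -0.0028169$)
$- 18 \left(-113 + d\right) = - 18 \left(-113 - \frac{1}{355}\right) = \left(-18\right) \left(- \frac{40116}{355}\right) = \frac{722088}{355}$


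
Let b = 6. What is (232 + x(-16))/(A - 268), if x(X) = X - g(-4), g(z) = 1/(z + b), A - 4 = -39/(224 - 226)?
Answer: -431/489 ≈ -0.88139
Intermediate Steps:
A = 47/2 (A = 4 - 39/(224 - 226) = 4 - 39/(-2) = 4 - 39*(-½) = 4 + 39/2 = 47/2 ≈ 23.500)
g(z) = 1/(6 + z) (g(z) = 1/(z + 6) = 1/(6 + z))
x(X) = -½ + X (x(X) = X - 1/(6 - 4) = X - 1/2 = X - 1*½ = X - ½ = -½ + X)
(232 + x(-16))/(A - 268) = (232 + (-½ - 16))/(47/2 - 268) = (232 - 33/2)/(-489/2) = (431/2)*(-2/489) = -431/489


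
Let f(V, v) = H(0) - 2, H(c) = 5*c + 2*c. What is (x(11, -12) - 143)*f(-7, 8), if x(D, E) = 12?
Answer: 262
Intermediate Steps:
H(c) = 7*c
f(V, v) = -2 (f(V, v) = 7*0 - 2 = 0 - 2 = -2)
(x(11, -12) - 143)*f(-7, 8) = (12 - 143)*(-2) = -131*(-2) = 262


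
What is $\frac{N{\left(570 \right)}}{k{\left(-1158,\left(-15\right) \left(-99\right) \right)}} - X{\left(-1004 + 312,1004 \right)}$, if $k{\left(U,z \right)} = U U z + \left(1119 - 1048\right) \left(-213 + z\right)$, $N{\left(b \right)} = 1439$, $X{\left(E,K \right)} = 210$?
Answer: $- \frac{418198587481}{1991421852} \approx -210.0$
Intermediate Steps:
$k{\left(U,z \right)} = -15123 + 71 z + z U^{2}$ ($k{\left(U,z \right)} = U^{2} z + 71 \left(-213 + z\right) = z U^{2} + \left(-15123 + 71 z\right) = -15123 + 71 z + z U^{2}$)
$\frac{N{\left(570 \right)}}{k{\left(-1158,\left(-15\right) \left(-99\right) \right)}} - X{\left(-1004 + 312,1004 \right)} = \frac{1439}{-15123 + 71 \left(\left(-15\right) \left(-99\right)\right) + \left(-15\right) \left(-99\right) \left(-1158\right)^{2}} - 210 = \frac{1439}{-15123 + 71 \cdot 1485 + 1485 \cdot 1340964} - 210 = \frac{1439}{-15123 + 105435 + 1991331540} - 210 = \frac{1439}{1991421852} - 210 = - \frac{418198587481}{1991421852}$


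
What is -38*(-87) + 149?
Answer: 3455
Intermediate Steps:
-38*(-87) + 149 = 3306 + 149 = 3455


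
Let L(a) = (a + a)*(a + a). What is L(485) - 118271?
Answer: 822629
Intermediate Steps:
L(a) = 4*a**2 (L(a) = (2*a)*(2*a) = 4*a**2)
L(485) - 118271 = 4*485**2 - 118271 = 4*235225 - 118271 = 940900 - 118271 = 822629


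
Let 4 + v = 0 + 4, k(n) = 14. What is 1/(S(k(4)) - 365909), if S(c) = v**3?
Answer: -1/365909 ≈ -2.7329e-6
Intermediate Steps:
v = 0 (v = -4 + (0 + 4) = -4 + 4 = 0)
S(c) = 0 (S(c) = 0**3 = 0)
1/(S(k(4)) - 365909) = 1/(0 - 365909) = 1/(-365909) = -1/365909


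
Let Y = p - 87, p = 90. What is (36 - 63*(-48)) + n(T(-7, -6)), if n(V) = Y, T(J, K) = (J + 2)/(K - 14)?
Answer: 3063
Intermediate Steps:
Y = 3 (Y = 90 - 87 = 3)
T(J, K) = (2 + J)/(-14 + K)
n(V) = 3
(36 - 63*(-48)) + n(T(-7, -6)) = (36 - 63*(-48)) + 3 = (36 + 3024) + 3 = 3060 + 3 = 3063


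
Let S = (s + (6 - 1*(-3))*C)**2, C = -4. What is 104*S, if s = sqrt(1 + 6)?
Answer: 135512 - 7488*sqrt(7) ≈ 1.1570e+5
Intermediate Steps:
s = sqrt(7) ≈ 2.6458
S = (-36 + sqrt(7))**2 (S = (sqrt(7) + (6 - 1*(-3))*(-4))**2 = (sqrt(7) + (6 + 3)*(-4))**2 = (sqrt(7) + 9*(-4))**2 = (sqrt(7) - 36)**2 = (-36 + sqrt(7))**2 ≈ 1112.5)
104*S = 104*(36 - sqrt(7))**2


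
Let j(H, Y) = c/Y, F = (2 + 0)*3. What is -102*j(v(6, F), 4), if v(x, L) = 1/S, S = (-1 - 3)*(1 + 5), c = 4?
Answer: -102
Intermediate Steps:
S = -24 (S = -4*6 = -24)
F = 6 (F = 2*3 = 6)
v(x, L) = -1/24 (v(x, L) = 1/(-24) = -1/24)
j(H, Y) = 4/Y
-102*j(v(6, F), 4) = -408/4 = -102*1 = -102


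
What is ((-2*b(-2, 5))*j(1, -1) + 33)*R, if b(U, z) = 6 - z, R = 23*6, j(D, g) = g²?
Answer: 4278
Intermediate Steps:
R = 138
((-2*b(-2, 5))*j(1, -1) + 33)*R = (-2*(6 - 1*5)*(-1)² + 33)*138 = (-2*(6 - 5)*1 + 33)*138 = (-2*1*1 + 33)*138 = (-2*1 + 33)*138 = (-2 + 33)*138 = 31*138 = 4278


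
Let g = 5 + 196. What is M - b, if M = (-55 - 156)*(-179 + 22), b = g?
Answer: 32926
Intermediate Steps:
g = 201
b = 201
M = 33127 (M = -211*(-157) = 33127)
M - b = 33127 - 1*201 = 33127 - 201 = 32926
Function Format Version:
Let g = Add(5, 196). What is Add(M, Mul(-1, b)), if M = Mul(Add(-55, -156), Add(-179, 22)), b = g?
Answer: 32926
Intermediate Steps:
g = 201
b = 201
M = 33127 (M = Mul(-211, -157) = 33127)
Add(M, Mul(-1, b)) = Add(33127, Mul(-1, 201)) = Add(33127, -201) = 32926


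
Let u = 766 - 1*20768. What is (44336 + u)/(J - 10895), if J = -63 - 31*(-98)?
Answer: -12167/3960 ≈ -3.0725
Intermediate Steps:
u = -20002 (u = 766 - 20768 = -20002)
J = 2975 (J = -63 + 3038 = 2975)
(44336 + u)/(J - 10895) = (44336 - 20002)/(2975 - 10895) = 24334/(-7920) = 24334*(-1/7920) = -12167/3960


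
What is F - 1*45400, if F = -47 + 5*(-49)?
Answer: -45692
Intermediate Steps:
F = -292 (F = -47 - 245 = -292)
F - 1*45400 = -292 - 1*45400 = -292 - 45400 = -45692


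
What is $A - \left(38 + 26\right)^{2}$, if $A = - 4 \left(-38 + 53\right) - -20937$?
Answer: $16781$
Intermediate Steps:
$A = 20877$ ($A = \left(-4\right) 15 + 20937 = -60 + 20937 = 20877$)
$A - \left(38 + 26\right)^{2} = 20877 - \left(38 + 26\right)^{2} = 20877 - 64^{2} = 20877 - 4096 = 16781$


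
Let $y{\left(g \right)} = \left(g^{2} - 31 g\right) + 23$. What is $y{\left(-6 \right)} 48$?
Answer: $11760$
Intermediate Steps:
$y{\left(g \right)} = 23 + g^{2} - 31 g$
$y{\left(-6 \right)} 48 = \left(23 + \left(-6\right)^{2} - -186\right) 48 = \left(23 + 36 + 186\right) 48 = 245 \cdot 48 = 11760$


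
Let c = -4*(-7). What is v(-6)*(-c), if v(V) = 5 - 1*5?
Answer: 0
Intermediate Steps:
v(V) = 0 (v(V) = 5 - 5 = 0)
c = 28
v(-6)*(-c) = 0*(-1*28) = 0*(-28) = 0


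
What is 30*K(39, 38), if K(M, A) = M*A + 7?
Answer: 44670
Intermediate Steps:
K(M, A) = 7 + A*M (K(M, A) = A*M + 7 = 7 + A*M)
30*K(39, 38) = 30*(7 + 38*39) = 30*(7 + 1482) = 30*1489 = 44670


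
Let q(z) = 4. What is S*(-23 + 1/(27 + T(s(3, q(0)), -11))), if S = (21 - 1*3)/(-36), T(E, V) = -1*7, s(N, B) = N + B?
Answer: 459/40 ≈ 11.475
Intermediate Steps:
s(N, B) = B + N
T(E, V) = -7
S = -1/2 (S = (21 - 3)*(-1/36) = 18*(-1/36) = -1/2 ≈ -0.50000)
S*(-23 + 1/(27 + T(s(3, q(0)), -11))) = -(-23 + 1/(27 - 7))/2 = -(-23 + 1/20)/2 = -1/2*(-459/20) = 459/40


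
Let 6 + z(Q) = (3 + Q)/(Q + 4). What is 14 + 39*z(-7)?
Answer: -168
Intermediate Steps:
z(Q) = -6 + (3 + Q)/(4 + Q) (z(Q) = -6 + (3 + Q)/(Q + 4) = -6 + (3 + Q)/(4 + Q))
14 + 39*z(-7) = 14 + 39*((-21 - 5*(-7))/(4 - 7)) = 14 + 39*((-21 + 35)/(-3)) = 14 + 39*(-⅓*14) = 14 + 39*(-14/3) = 14 - 182 = -168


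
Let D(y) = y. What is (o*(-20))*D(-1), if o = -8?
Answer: -160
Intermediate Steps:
(o*(-20))*D(-1) = -8*(-20)*(-1) = 160*(-1) = -160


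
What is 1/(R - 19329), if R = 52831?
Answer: 1/33502 ≈ 2.9849e-5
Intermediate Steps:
1/(R - 19329) = 1/(52831 - 19329) = 1/33502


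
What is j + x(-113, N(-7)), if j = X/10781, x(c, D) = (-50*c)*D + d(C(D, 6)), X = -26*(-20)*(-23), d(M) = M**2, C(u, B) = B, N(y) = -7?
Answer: -426012394/10781 ≈ -39515.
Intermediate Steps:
X = -11960 (X = 520*(-23) = -11960)
x(c, D) = 36 - 50*D*c (x(c, D) = (-50*c)*D + 6**2 = -50*D*c + 36 = 36 - 50*D*c)
j = -11960/10781 ≈ -1.1094
j + x(-113, N(-7)) = -11960/10781 + (36 - 50*(-7)*(-113)) = -11960/10781 + (36 - 39550) = -11960/10781 - 39514 = -426012394/10781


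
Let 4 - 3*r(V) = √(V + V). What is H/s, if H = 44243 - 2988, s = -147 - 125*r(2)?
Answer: -123765/691 ≈ -179.11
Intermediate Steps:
r(V) = 4/3 - √2*√V/3 (r(V) = 4/3 - √(V + V)/3 = 4/3 - √2*√V/3)
s = -691/3 (s = -147 - 125*(4/3 - √2*√2/3) = -147 - 125*(4/3 - ⅔) = -147 - 125*⅔ = -147 - 250/3 = -691/3 ≈ -230.33)
H = 41255
H/s = 41255/(-691/3) = 41255*(-3/691) = -123765/691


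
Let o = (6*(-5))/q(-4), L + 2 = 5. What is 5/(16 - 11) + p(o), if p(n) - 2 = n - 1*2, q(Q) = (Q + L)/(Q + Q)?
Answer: -239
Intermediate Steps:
L = 3 (L = -2 + 5 = 3)
q(Q) = (3 + Q)/(2*Q) (q(Q) = (Q + 3)/(Q + Q) = (3 + Q)/((2*Q)) = (3 + Q)*(1/(2*Q)) = (3 + Q)/(2*Q))
o = -240 (o = (6*(-5))/(((½)*(3 - 4)/(-4))) = -30/((½)*(-¼)*(-1)) = -30/⅛ = -30*8 = -240)
p(n) = n (p(n) = 2 + (n - 1*2) = 2 + (n - 2) = 2 + (-2 + n) = n)
5/(16 - 11) + p(o) = 5/(16 - 11) - 240 = 5/5 - 240 = (⅕)*5 - 240 = 1 - 240 = -239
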